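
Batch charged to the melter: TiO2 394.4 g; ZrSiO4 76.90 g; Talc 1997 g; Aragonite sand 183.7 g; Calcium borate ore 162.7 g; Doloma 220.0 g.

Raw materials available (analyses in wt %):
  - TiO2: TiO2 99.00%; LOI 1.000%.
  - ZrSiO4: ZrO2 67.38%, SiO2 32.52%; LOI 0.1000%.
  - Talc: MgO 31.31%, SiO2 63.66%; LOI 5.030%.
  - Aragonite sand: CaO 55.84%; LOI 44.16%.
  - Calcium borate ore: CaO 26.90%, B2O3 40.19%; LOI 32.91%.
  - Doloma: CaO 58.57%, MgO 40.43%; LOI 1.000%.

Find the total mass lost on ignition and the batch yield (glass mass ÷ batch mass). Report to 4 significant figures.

LOI loss = 241.3 g; glass = 2793 g; yield = 92.05%

The whole derivation maintains full precision from start to finish — values along the way are shown, rounded to 4 significant figures, as written; every reported result takes a single rounding; all derived quantities, which include ignition loss, the six compositions, glass mass, totals, yield, are computed in exact precision, as they appear in the problem or answer text, from the batch weights at 2793 g of glass.
Each material's LOI contribution:
  TiO2: 394.4 × 0.01000 = 3.944 g
  ZrSiO4: 76.90 × 0.001000 = 0.07690 g
  Talc: 1997 × 0.05030 = 100.4 g
  Aragonite sand: 183.7 × 0.4416 = 81.12 g
  Calcium borate ore: 162.7 × 0.3291 = 53.54 g
  Doloma: 220.0 × 0.01000 = 2.200 g
Total LOI = 241.3 g
Glass = batch − LOI = 3035 − 241.3 = 2793 g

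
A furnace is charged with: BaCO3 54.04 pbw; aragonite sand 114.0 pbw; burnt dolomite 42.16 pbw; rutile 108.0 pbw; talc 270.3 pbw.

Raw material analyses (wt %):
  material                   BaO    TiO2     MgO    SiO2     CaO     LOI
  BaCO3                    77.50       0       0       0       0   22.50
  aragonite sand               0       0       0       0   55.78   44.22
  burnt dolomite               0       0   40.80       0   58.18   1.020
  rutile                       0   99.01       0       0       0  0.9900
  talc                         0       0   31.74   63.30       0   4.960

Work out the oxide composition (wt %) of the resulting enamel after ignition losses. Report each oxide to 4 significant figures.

The intermediate values are printed, with 4-significant-figure rounding, on the page; every computation runs at full precision throughout. Every reported number carries a single rounding; all derived quantities, which include the five compositions, LOI, the yield, totals, net glass mass, are rebuilt in full float precision, as set out in problem or answer, from the weighed amounts on 511.0 pbw of glass.
Delivered oxide masses:
  BaO: 54.04·0.7750 = 41.88 pbw
  TiO2: 108.0·0.9901 = 106.9 pbw
  MgO: 42.16·0.4080 + 270.3·0.3174 = 103.0 pbw
  SiO2: 270.3·0.6330 = 171.1 pbw
  CaO: 114.0·0.5578 + 42.16·0.5818 = 88.12 pbw
LOI: 54.04·0.2250 + 114.0·0.4422 + 42.16·0.01020 + 108.0·0.009900 + 270.3·0.04960 = 77.48 pbw
Resulting glass, batch − LOI: 588.5 − 77.48 = 511.0 pbw (the oxide masses sum to this)
percent by weight: oxide/glass ×100

Glass mass = 511.0 pbw (batch 588.5 − LOI 77.48).
Composition: BaO 8.196%, TiO2 20.92%, MgO 20.15%, SiO2 33.48%, CaO 17.24%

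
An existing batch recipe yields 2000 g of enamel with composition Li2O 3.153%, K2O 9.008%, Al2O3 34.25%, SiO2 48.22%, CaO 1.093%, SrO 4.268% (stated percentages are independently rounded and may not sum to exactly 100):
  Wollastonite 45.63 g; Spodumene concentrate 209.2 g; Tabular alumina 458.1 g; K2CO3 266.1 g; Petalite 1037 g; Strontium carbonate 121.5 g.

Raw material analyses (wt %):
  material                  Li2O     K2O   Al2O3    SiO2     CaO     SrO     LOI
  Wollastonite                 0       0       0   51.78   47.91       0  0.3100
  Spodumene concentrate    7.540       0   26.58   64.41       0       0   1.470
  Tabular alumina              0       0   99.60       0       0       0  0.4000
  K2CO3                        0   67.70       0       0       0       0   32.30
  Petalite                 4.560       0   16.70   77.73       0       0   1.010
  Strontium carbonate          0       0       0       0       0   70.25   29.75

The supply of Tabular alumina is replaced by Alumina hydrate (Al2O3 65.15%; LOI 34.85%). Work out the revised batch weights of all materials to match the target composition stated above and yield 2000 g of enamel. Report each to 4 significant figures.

Each numeric step keeps full float precision in every operation. Intermediates are displayed, rounded to four significant digits, across the worked steps. Every reported figure sees exactly one rounding. The derived quantities are recomputed at exact precision (glass mass, LOI, yield, the totals, six oxide percentages) from the weighed amounts for 2000 g of glass as written in the problem or answer text.
Per-oxide target masses for 2000 g enamel:
  Li2O: 3.153% × 2000 = 63.06 g
  K2O: 9.008% × 2000 = 180.2 g
  Al2O3: 34.25% × 2000 = 685.0 g
  SiO2: 48.22% × 2000 = 964.4 g
  CaO: 1.093% × 2000 = 21.86 g
  SrO: 4.268% × 2000 = 85.36 g
Balance tally, oxide-wise, from the weights as reported, at the basis given (oxide sums agree with the targets modulo rounding of the values):
  Li2O: 209.2·0.07540 + 1037·0.04560 = 63.06 g (target 63.06 g)
  K2O: 266.1·0.6770 = 180.1 g (target 180.2 g)
  Al2O3: 209.2·0.2658 + 700.3·0.6515 + 1037·0.1670 = 685.0 g (target 685.0 g)
  SiO2: 45.63·0.5178 + 209.2·0.6441 + 1037·0.7773 = 964.4 g (target 964.4 g)
  CaO: 45.63·0.4791 = 21.86 g (target 21.86 g)
  SrO: 121.5·0.7025 = 85.35 g (target 85.36 g)
The glass-mass cross-check: the batch minus its LOI: 2000 g (summing oxide targets gives 2000 g; with the basis standing at 2000 g — differing by rounding only).
Batch grand total — Σ batch = 2380 g; ignition loss, Σ(batch × LOI) = 379.8 g; yield = glass ÷ total batch = 84.04%.

Revised batch per 2000 g enamel:
  Wollastonite: 45.63 g
  Spodumene concentrate: 209.2 g
  Alumina hydrate: 700.3 g
  K2CO3: 266.1 g
  Petalite: 1037 g
  Strontium carbonate: 121.5 g
Total batch = 2380 g; LOI loss = 379.8 g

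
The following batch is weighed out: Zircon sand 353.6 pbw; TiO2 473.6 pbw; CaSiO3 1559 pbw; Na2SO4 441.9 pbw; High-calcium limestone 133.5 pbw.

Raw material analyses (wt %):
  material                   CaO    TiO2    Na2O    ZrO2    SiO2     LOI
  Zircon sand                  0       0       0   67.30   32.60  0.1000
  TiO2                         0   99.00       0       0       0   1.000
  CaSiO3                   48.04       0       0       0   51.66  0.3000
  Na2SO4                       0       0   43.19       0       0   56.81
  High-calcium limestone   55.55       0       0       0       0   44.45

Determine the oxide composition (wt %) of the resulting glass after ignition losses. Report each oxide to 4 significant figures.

Every computation carries full float precision from start to finish — the intermediate values are printed, rounded to four significant digits, in the printout; every reported figure undergoes a single rounding; all derived quantities are computed in full precision (the yield, totals, LOI, the five compositions, glass mass) from the batch weights per 2641 pbw of glass precisely as stated by the problem or answer text.
Per-oxide mass from batch:
  CaO: 1559·0.4804 + 133.5·0.5555 = 823.1 pbw
  TiO2: 473.6·0.9900 = 468.9 pbw
  Na2O: 441.9·0.4319 = 190.9 pbw
  ZrO2: 353.6·0.6730 = 238.0 pbw
  SiO2: 353.6·0.3260 + 1559·0.5166 = 920.7 pbw
LOI: 353.6·0.001000 + 473.6·0.01000 + 1559·0.003000 + 441.9·0.5681 + 133.5·0.4445 = 320.2 pbw
batch − LOI leaves glass = 2962 − 320.2 = 2641 pbw (consistent with Σ oxide mass)
wt % = oxide mass / glass mass × 100

Glass mass = 2641 pbw (batch 2962 − LOI 320.2).
Composition: CaO 31.16%, TiO2 17.75%, Na2O 7.225%, ZrO2 9.009%, SiO2 34.85%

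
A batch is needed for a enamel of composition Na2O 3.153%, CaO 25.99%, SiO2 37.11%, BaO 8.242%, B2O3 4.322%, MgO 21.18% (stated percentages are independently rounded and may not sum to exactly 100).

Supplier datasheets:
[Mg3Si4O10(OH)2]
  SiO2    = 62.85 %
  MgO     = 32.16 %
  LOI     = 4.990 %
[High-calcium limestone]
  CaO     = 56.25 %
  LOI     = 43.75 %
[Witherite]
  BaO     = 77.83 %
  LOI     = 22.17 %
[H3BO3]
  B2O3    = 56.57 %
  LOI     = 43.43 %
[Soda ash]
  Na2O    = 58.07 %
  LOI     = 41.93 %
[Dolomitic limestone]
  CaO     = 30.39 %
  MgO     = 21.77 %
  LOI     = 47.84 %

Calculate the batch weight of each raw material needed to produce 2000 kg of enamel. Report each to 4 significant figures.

Batch per 2000 kg enamel:
  Mg3Si4O10(OH)2: 1181 kg
  High-calcium limestone: 815.3 kg
  Witherite: 211.8 kg
  H3BO3: 152.8 kg
  Soda ash: 108.6 kg
  Dolomitic limestone: 201.3 kg
Total batch = 2671 kg; LOI loss = 670.8 kg; yield = 74.88%

Exact precision is maintained through every step — in-progress results are displayed, with 4-significant-figure rounding, in the printout; each reported result is rounded exactly once — the derived quantities, which include glass mass, six oxide percentages, the totals, yield, LOI, are recomputed at full float precision, precisely as stated by either problem or answer, from the batch weights on 2000 kg of glass.
Oxide mass targets, per 2000 kg enamel:
  Na2O: 3.153% × 2000 = 63.06 kg
  CaO: 25.99% × 2000 = 519.8 kg
  SiO2: 37.11% × 2000 = 742.2 kg
  BaO: 8.242% × 2000 = 164.8 kg
  B2O3: 4.322% × 2000 = 86.44 kg
  MgO: 21.18% × 2000 = 423.6 kg
Per-oxide balance check applying the batch weights above, on the stated basis (every target is met by its sum given rounding of the digits):
  Na2O: 108.6·0.5807 = 63.06 kg (target 63.06 kg)
  CaO: 815.3·0.5625 + 201.3·0.3039 = 519.8 kg (target 519.8 kg)
  SiO2: 1181·0.6285 = 742.3 kg (target 742.2 kg)
  BaO: 211.8·0.7783 = 164.8 kg (target 164.8 kg)
  B2O3: 152.8·0.5657 = 86.44 kg (target 86.44 kg)
  MgO: 1181·0.3216 + 201.3·0.2177 = 423.6 kg (target 423.6 kg)
Mass balance on the glass: Σ batch − LOI loss = 2000 kg (summing oxide targets gives 2000 kg; against the stated basis, 2000 kg — deltas are rounding alone).
Batch total: Σ batch = 2671 kg; LOI removed, Σ of batch·LOI: 670.8 kg; yield: glass divided by total = 74.88%.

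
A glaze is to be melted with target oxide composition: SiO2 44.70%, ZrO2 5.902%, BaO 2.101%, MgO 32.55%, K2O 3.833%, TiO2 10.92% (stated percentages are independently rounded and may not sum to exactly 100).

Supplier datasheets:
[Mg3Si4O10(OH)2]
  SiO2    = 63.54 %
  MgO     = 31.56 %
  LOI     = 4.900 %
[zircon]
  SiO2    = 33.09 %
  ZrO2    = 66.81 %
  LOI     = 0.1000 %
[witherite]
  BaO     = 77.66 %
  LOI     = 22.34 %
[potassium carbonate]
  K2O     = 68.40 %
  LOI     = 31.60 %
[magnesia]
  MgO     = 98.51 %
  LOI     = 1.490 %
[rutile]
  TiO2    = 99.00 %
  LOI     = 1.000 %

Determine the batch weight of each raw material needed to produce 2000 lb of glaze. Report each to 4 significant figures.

Batch per 2000 lb glaze:
  Mg3Si4O10(OH)2: 1315 lb
  zircon: 176.7 lb
  witherite: 54.11 lb
  potassium carbonate: 112.1 lb
  magnesia: 239.6 lb
  rutile: 220.6 lb
Total batch = 2118 lb; LOI loss = 117.9 lb; yield = 94.43%

Intermediates appear rounded to 4 significant digits alongside each step — each numeric step maintains full precision in every operation — every reported figure is rounded a single time. All derived quantities (the six compositions, net glass mass, the yield, the totals, ignition loss) are carried in full float precision from the weighed amounts on 2000 lb of glass, exactly as printed in problem or answer.
Target masses of each oxide per 2000 lb glaze:
  SiO2: 44.70% × 2000 = 894.0 lb
  ZrO2: 5.902% × 2000 = 118.0 lb
  BaO: 2.101% × 2000 = 42.02 lb
  MgO: 32.55% × 2000 = 651.0 lb
  K2O: 3.833% × 2000 = 76.66 lb
  TiO2: 10.92% × 2000 = 218.4 lb
Checking each oxide sum given the weights on record, versus the basis set out (sum by sum, the targets are met given rounding of the digits):
  SiO2: 1315·0.6354 + 176.7·0.3309 = 894.0 lb (target 894.0 lb)
  ZrO2: 176.7·0.6681 = 118.1 lb (target 118.0 lb)
  BaO: 54.11·0.7766 = 42.02 lb (target 42.02 lb)
  MgO: 1315·0.3156 + 239.6·0.9851 = 651.0 lb (target 651.0 lb)
  K2O: 112.1·0.6840 = 76.68 lb (target 76.66 lb)
  TiO2: 220.6·0.9900 = 218.4 lb (target 218.4 lb)
Mass balance on the glass: total batch − LOI = 2000 lb (the targets, summed, come to 2000 lb; with the basis standing at 2000 lb — rounding explains the deltas).
Batch total: Σ batch = 2118 lb; loss to ignition Σ batch·LOI = 117.9 lb; yield: glass divided by total = 94.43%.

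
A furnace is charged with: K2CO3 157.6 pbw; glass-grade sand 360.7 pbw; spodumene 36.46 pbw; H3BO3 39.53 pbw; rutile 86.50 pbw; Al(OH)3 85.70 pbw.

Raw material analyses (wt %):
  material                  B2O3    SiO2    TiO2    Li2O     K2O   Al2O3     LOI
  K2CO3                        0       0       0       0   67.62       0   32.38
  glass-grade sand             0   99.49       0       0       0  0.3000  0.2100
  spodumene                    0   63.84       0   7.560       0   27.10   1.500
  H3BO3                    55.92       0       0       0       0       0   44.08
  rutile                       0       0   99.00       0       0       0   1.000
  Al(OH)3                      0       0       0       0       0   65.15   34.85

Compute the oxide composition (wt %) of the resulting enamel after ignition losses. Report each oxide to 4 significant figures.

Glass mass = 666.0 pbw (batch 766.5 − LOI 100.5).
Composition: B2O3 3.319%, SiO2 57.38%, TiO2 12.86%, Li2O 0.4139%, K2O 16.00%, Al2O3 10.03%

The intermediate values are displayed, rounded to 4 significant digits, as written — every computation keeps exact precision from first step to last. Each reported number takes a single rounding; all derived quantities, which include totals, the six compositions, yield, net glass mass, LOI, are carried in full float precision, as written in the problem or answer text, starting from the weights on 666.0 pbw of glass.
Oxide masses out of the charge:
  B2O3: 39.53·0.5592 = 22.11 pbw
  SiO2: 360.7·0.9949 + 36.46·0.6384 = 382.1 pbw
  TiO2: 86.50·0.9900 = 85.64 pbw
  Li2O: 36.46·0.07560 = 2.756 pbw
  K2O: 157.6·0.6762 = 106.6 pbw
  Al2O3: 360.7·0.003000 + 36.46·0.2710 + 85.70·0.6515 = 66.80 pbw
LOI: 157.6·0.3238 + 360.7·0.002100 + 36.46·0.01500 + 39.53·0.4408 + 86.50·0.01000 + 85.70·0.3485 = 100.5 pbw
Resulting glass, batch − LOI: 766.5 − 100.5 = 666.0 pbw (= the summed oxide contributions)
each wt % is 100 × oxide ÷ glass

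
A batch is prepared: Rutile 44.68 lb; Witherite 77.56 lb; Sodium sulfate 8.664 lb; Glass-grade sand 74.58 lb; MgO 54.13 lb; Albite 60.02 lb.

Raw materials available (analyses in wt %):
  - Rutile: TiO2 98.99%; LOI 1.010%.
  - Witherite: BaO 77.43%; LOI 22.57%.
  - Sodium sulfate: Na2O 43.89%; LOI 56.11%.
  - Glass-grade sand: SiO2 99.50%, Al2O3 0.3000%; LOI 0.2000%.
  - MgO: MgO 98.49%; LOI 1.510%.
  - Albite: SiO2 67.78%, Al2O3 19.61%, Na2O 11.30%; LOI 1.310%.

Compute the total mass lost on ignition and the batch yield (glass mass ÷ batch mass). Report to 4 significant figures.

Every computation runs at full float precision at each step — values along the way are printed (rounded to 4 significant digits) at each printed step — each reported number is rounded only once. All derived quantities, including totals, the yield, net glass mass, ignition loss, the six compositions, are rebuilt from the batch weights at 295.1 lb of glass in full precision as they appear in the problem or the answer.
Each material's LOI contribution:
  Rutile: 44.68 × 0.01010 = 0.4513 lb
  Witherite: 77.56 × 0.2257 = 17.51 lb
  Sodium sulfate: 8.664 × 0.5611 = 4.861 lb
  Glass-grade sand: 74.58 × 0.002000 = 0.1492 lb
  MgO: 54.13 × 0.01510 = 0.8174 lb
  Albite: 60.02 × 0.01310 = 0.7863 lb
Total LOI = 24.57 lb
Glass = batch − LOI = 319.6 − 24.57 = 295.1 lb

LOI loss = 24.57 lb; glass = 295.1 lb; yield = 92.31%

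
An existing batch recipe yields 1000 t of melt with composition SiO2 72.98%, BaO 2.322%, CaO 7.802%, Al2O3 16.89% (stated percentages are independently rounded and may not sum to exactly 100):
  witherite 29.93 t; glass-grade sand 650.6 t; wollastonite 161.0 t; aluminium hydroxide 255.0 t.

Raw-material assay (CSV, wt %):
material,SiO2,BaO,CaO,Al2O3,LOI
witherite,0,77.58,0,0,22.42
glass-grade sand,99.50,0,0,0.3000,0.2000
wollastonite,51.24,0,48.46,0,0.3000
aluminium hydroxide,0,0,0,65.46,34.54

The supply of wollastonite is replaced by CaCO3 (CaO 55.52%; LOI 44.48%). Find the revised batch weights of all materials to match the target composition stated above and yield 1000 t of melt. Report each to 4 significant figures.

In-progress results appear rounded off to 4 significant digits in the working — each numeric step carries full float precision through the solve — each reported value includes exactly one rounding; all derived quantities, which include totals, yield, net glass mass, ignition loss, four oxide percentages, are recomputed at full float precision, precisely as stated by the problem or answer text, from the weighed amounts for 1000 t of glass.
Target masses of each oxide per 1000 t melt:
  SiO2: 72.98% × 1000 = 729.8 t
  BaO: 2.322% × 1000 = 23.22 t
  CaO: 7.802% × 1000 = 78.02 t
  Al2O3: 16.89% × 1000 = 168.9 t
Sums-versus-targets review working from each reported weight, under the basis named above (each sum matches its target mass inside rounding margins):
  SiO2: 733.5·0.9950 = 729.8 t (target 729.8 t)
  BaO: 29.93·0.7758 = 23.22 t (target 23.22 t)
  CaO: 140.5·0.5552 = 78.01 t (target 78.02 t)
  Al2O3: 733.5·0.003000 + 254.7·0.6546 = 168.9 t (target 168.9 t)
Glass-mass sanity pass: batch Σ − ignition loss = 1000 t (summing oxide targets gives 999.9 t; against the stated basis, 1000 t — differing by rounding only).
Adding the batch up: Σ batch = 1159 t; the LOI term Σ batch·LOI equals 158.6 t; yield, glass over the total, = 86.31%.

Revised batch per 1000 t melt:
  witherite: 29.93 t
  glass-grade sand: 733.5 t
  CaCO3: 140.5 t
  aluminium hydroxide: 254.7 t
Total batch = 1159 t; LOI loss = 158.6 t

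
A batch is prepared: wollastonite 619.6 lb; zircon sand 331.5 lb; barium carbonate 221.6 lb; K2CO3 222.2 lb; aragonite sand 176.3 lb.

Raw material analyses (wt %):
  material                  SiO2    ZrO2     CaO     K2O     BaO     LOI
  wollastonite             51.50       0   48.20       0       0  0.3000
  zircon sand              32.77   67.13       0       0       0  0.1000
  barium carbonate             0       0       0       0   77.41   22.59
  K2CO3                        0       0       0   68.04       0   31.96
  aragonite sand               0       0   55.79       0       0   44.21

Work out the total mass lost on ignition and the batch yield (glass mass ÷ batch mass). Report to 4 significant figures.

LOI loss = 201.2 lb; glass = 1370 lb; yield = 87.19%

Mid-chain values are shown (rounded to four significant digits) on the page; all internal work maintains full precision end to end — every reported result is rounded only once — derived quantities (the totals, ignition loss, yield, five oxide percentages, net glass mass) are re-derived from the batch weights for 1370 lb of glass in full precision, precisely as stated by problem or answer.
Each material's LOI contribution:
  wollastonite: 619.6 × 0.003000 = 1.859 lb
  zircon sand: 331.5 × 0.001000 = 0.3315 lb
  barium carbonate: 221.6 × 0.2259 = 50.06 lb
  K2CO3: 222.2 × 0.3196 = 71.02 lb
  aragonite sand: 176.3 × 0.4421 = 77.94 lb
Total LOI = 201.2 lb
Glass = batch − LOI = 1571 − 201.2 = 1370 lb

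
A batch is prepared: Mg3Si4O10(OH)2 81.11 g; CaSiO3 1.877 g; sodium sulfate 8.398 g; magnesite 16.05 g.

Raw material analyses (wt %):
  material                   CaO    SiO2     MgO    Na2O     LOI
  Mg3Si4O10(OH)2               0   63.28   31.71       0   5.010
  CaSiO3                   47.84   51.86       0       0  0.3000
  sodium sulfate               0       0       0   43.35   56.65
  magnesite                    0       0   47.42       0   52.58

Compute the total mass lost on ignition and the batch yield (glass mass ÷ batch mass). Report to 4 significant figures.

LOI loss = 17.27 g; glass = 90.17 g; yield = 83.93%

Every computation holds full float precision all the way through — in-progress results appear (rounded to four significant figures) within the worked lines; every reported number is rounded just once; derived quantities, which include the totals, net glass mass, four oxide percentages, yield, ignition loss, are rebuilt at full precision, as given in either problem or answer, using the weight values per 90.17 g of glass.
LOI of each material in turn:
  Mg3Si4O10(OH)2: 81.11 × 0.05010 = 4.064 g
  CaSiO3: 1.877 × 0.003000 = 0.005631 g
  sodium sulfate: 8.398 × 0.5665 = 4.757 g
  magnesite: 16.05 × 0.5258 = 8.439 g
Total LOI = 17.27 g
Glass = batch − LOI = 107.4 − 17.27 = 90.17 g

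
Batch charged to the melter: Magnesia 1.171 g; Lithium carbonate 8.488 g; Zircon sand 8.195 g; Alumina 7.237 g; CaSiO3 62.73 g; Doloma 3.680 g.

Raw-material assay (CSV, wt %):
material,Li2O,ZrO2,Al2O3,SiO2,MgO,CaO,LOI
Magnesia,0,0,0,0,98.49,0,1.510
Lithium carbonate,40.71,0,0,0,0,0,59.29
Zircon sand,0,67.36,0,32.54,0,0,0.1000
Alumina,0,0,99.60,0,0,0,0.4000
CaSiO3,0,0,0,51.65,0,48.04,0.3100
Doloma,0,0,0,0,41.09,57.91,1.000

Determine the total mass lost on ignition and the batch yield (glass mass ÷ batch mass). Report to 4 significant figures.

LOI loss = 5.319 g; glass = 86.18 g; yield = 94.19%

Values along the way are displayed rounded to 4 significant figures alongside each step; every computation carries exact precision at every stage — each reported number receives exactly one rounding. Derived quantities (the yield, six oxide percentages, ignition loss, glass mass, totals) are rebuilt in full float precision using the weight values for 86.18 g of glass precisely as stated by either problem or answer.
Ignition loss by material:
  Magnesia: 1.171 × 0.01510 = 0.01768 g
  Lithium carbonate: 8.488 × 0.5929 = 5.033 g
  Zircon sand: 8.195 × 0.001000 = 0.008195 g
  Alumina: 7.237 × 0.004000 = 0.02895 g
  CaSiO3: 62.73 × 0.003100 = 0.1945 g
  Doloma: 3.680 × 0.01000 = 0.03680 g
Total LOI = 5.319 g
Glass = batch − LOI = 91.50 − 5.319 = 86.18 g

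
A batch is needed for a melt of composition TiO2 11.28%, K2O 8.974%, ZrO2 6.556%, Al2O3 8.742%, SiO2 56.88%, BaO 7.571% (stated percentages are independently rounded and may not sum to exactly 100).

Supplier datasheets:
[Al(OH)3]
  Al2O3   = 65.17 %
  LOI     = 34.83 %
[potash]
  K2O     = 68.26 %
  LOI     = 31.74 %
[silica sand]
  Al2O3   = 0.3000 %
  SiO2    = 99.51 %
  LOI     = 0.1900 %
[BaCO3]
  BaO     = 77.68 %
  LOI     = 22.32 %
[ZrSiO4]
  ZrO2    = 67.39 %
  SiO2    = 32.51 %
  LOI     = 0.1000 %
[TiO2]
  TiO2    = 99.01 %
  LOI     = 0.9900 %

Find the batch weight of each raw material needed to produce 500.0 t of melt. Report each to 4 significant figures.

Batch per 500.0 t melt:
  Al(OH)3: 65.83 t
  potash: 65.73 t
  silica sand: 269.9 t
  BaCO3: 48.73 t
  ZrSiO4: 48.64 t
  TiO2: 56.96 t
Total batch = 555.8 t; LOI loss = 55.79 t; yield = 89.96%

The intermediate values are displayed with 4-significant-figure rounding in the printout; full precision is carried throughout; every reported number is rounded only once. The derived quantities are re-derived in exact precision (ignition loss, six oxide percentages, net glass mass, the totals, yield) from the batch weights at 500.0 t of glass exactly as shown in the problem or the answer.
The oxide mass targets at 500.0 t melt:
  TiO2: 11.28% × 500.0 = 56.40 t
  K2O: 8.974% × 500.0 = 44.87 t
  ZrO2: 6.556% × 500.0 = 32.78 t
  Al2O3: 8.742% × 500.0 = 43.71 t
  SiO2: 56.88% × 500.0 = 284.4 t
  BaO: 7.571% × 500.0 = 37.85 t
Sums-versus-targets review per the reported batch figures, relative to the basis at hand (target by target, the sums agree net of answer rounding effects):
  TiO2: 56.96·0.9901 = 56.40 t (target 56.40 t)
  K2O: 65.73·0.6826 = 44.87 t (target 44.87 t)
  ZrO2: 48.64·0.6739 = 32.78 t (target 32.78 t)
  Al2O3: 65.83·0.6517 + 269.9·0.003000 = 43.71 t (target 43.71 t)
  SiO2: 269.9·0.9951 + 48.64·0.3251 = 284.4 t (target 284.4 t)
  BaO: 48.73·0.7768 = 37.85 t (target 37.85 t)
Mass balance on the glass: net batch after ignition = 500.0 t (the Σ of target masses is 500.0 t; basis as stated: 500.0 t — rounding explains the deltas).
Summing the batch: Σ batch = 555.8 t; ignition loss, Σ(batch × LOI) = 55.79 t; yield = glass ÷ total batch = 89.96%.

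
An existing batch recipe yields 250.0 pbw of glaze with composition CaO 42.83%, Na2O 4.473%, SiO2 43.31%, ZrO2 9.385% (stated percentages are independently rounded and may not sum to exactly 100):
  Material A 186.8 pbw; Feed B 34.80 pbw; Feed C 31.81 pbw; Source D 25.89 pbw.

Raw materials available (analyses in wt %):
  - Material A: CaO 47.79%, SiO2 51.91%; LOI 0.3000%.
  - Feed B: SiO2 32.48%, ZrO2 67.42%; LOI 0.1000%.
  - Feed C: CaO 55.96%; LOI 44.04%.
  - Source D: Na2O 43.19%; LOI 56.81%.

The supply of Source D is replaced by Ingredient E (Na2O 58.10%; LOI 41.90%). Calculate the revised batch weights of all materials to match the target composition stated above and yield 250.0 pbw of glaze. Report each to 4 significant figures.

Each numeric step holds full float precision at each step — the intermediate values are shown (rounded to 4 significant digits) at each printed step — each reported number is rounded only once; all derived quantities are re-derived at full precision (ignition loss, the totals, the yield, four oxide percentages, glass mass) using the weight values at 250.0 pbw of glass, as they appear in the problem or the answer.
Oxide-by-oxide targets in 250.0 pbw glaze:
  CaO: 42.83% × 250.0 = 107.1 pbw
  Na2O: 4.473% × 250.0 = 11.18 pbw
  SiO2: 43.31% × 250.0 = 108.3 pbw
  ZrO2: 9.385% × 250.0 = 23.46 pbw
Balance tally, oxide-wise, from the weights as reported, against the basis in use (target by target, the sums agree exact up to rounding of places):
  CaO: 186.8·0.4779 + 31.81·0.5596 = 107.1 pbw (target 107.1 pbw)
  Na2O: 19.25·0.5810 = 11.18 pbw (target 11.18 pbw)
  SiO2: 186.8·0.5191 + 34.80·0.3248 = 108.3 pbw (target 108.3 pbw)
  ZrO2: 34.80·0.6742 = 23.46 pbw (target 23.46 pbw)
Auditing the glass mass value: whole batch net of LOI = 250.0 pbw (oxide target masses add up to 250.0 pbw; basis as stated: 250.0 pbw — rounding explains the deltas).
Total batch = Σ batch = 272.7 pbw; loss to ignition Σ batch·LOI = 22.67 pbw; the yield ratio, glass ÷ batch: 91.69%.

Revised batch per 250.0 pbw glaze:
  Material A: 186.8 pbw
  Feed B: 34.80 pbw
  Feed C: 31.81 pbw
  Ingredient E: 19.25 pbw
Total batch = 272.7 pbw; LOI loss = 22.67 pbw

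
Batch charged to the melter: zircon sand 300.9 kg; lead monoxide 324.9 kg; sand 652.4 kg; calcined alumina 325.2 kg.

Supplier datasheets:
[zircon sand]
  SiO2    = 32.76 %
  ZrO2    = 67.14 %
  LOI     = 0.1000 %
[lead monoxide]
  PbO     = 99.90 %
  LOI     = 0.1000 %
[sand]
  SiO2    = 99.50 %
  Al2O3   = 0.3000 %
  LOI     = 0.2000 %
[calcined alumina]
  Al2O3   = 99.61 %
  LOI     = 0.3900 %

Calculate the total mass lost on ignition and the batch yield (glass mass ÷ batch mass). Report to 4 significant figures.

Mid-chain values appear (rounded to four significant figures) as written; each numeric step carries full precision end to end. Every reported result is rounded a single time. All derived quantities (the totals, LOI, the four compositions, yield, net glass mass) are carried in exact precision starting from the weights at 1600 kg of glass precisely as stated by problem or answer.
Each material's LOI contribution:
  zircon sand: 300.9 × 0.001000 = 0.3009 kg
  lead monoxide: 324.9 × 0.001000 = 0.3249 kg
  sand: 652.4 × 0.002000 = 1.305 kg
  calcined alumina: 325.2 × 0.003900 = 1.268 kg
Total LOI = 3.199 kg
Glass = batch − LOI = 1603 − 3.199 = 1600 kg

LOI loss = 3.199 kg; glass = 1600 kg; yield = 99.80%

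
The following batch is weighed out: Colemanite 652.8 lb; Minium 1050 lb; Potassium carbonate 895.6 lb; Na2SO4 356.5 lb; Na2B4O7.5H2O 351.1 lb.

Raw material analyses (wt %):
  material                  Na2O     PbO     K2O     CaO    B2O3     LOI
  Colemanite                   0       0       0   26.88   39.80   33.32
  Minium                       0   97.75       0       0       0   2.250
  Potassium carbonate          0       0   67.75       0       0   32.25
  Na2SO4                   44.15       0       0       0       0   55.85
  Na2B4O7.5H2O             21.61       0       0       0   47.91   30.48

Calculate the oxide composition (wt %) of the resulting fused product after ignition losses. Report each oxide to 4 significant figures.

Mid-chain values appear, with 4-significant-digit rounding, on the page; all arithmetic carries exact precision at each step. Every reported value receives exactly one rounding — the derived quantities (totals, yield, LOI, five oxide percentages, glass mass) are recomputed using the weight values at 2470 lb of glass in exact precision precisely as stated by the question or the answer.
Per-oxide mass from batch:
  Na2O: 356.5·0.4415 + 351.1·0.2161 = 233.3 lb
  PbO: 1050·0.9775 = 1026 lb
  K2O: 895.6·0.6775 = 606.8 lb
  CaO: 652.8·0.2688 = 175.5 lb
  B2O3: 652.8·0.3980 + 351.1·0.4791 = 428.0 lb
LOI: 652.8·0.3332 + 1050·0.02250 + 895.6·0.3225 + 356.5·0.5585 + 351.1·0.3048 = 836.1 lb
batch − LOI leaves glass = 3306 − 836.1 = 2470 lb (= Σ oxide masses)
wt %: oxide over glass, times 100

Glass mass = 2470 lb (batch 3306 − LOI 836.1).
Composition: Na2O 9.444%, PbO 41.56%, K2O 24.57%, CaO 7.104%, B2O3 17.33%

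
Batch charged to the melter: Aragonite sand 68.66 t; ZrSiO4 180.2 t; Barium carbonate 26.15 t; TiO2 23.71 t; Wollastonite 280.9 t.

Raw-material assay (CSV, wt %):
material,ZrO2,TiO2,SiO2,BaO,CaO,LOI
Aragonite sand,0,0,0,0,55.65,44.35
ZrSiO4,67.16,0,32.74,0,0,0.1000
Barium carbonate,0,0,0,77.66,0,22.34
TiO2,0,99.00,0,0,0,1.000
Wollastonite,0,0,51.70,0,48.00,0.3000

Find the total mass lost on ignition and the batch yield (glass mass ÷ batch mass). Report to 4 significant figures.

LOI loss = 37.55 t; glass = 542.1 t; yield = 93.52%

Values along the way appear (rounded to four significant digits) on the page — all internal work maintains exact precision end to end — each reported value sees exactly one rounding. Derived quantities are carried using the weight values on 542.1 t of glass at exact precision (yield, the totals, the five compositions, ignition loss, glass mass), as given in either problem or answer.
Ignition loss by material:
  Aragonite sand: 68.66 × 0.4435 = 30.45 t
  ZrSiO4: 180.2 × 0.001000 = 0.1802 t
  Barium carbonate: 26.15 × 0.2234 = 5.842 t
  TiO2: 23.71 × 0.01000 = 0.2371 t
  Wollastonite: 280.9 × 0.003000 = 0.8427 t
Total LOI = 37.55 t
Glass = batch − LOI = 579.6 − 37.55 = 542.1 t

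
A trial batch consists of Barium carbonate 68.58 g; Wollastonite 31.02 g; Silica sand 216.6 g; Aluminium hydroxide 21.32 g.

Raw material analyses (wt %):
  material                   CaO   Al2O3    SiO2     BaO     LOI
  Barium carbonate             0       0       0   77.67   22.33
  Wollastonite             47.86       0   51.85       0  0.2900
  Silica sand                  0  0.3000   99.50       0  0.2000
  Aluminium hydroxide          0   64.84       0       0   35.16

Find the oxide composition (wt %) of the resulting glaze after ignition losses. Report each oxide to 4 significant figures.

Mid-chain values are printed, with 4-significant-digit rounding, between the steps; every computation maintains full precision in all steps — each reported value is rounded once only — all derived quantities (four oxide percentages, yield, glass mass, totals, ignition loss) are computed in exact precision from the weighed amounts at 314.2 g of glass, as given in problem or answer.
What the batch supplies per oxide:
  CaO: 31.02·0.4786 = 14.85 g
  Al2O3: 216.6·0.003000 + 21.32·0.6484 = 14.47 g
  SiO2: 31.02·0.5185 + 216.6·0.9950 = 231.6 g
  BaO: 68.58·0.7767 = 53.27 g
LOI: 68.58·0.2233 + 31.02·0.002900 + 216.6·0.002000 + 21.32·0.3516 = 23.33 g
Glass mass = batch − LOI = 337.5 − 23.33 = 314.2 g (equal to the oxide-mass sum)
percent share: oxide ÷ glass, ×100

Glass mass = 314.2 g (batch 337.5 − LOI 23.33).
Composition: CaO 4.725%, Al2O3 4.607%, SiO2 73.71%, BaO 16.95%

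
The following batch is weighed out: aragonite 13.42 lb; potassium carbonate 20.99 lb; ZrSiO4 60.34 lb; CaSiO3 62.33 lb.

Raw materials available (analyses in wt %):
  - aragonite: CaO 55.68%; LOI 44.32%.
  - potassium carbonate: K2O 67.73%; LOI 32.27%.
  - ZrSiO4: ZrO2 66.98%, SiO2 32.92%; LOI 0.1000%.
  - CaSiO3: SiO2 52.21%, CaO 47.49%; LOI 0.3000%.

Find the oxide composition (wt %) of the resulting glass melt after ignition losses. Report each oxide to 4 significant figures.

Exact precision is held through every step — intermediates are displayed (rounded to four significant digits) when written out; each reported value takes just one rounding — all derived quantities are recomputed using the weight values on 144.1 lb of glass at full precision (totals, ignition loss, glass mass, yield, four oxide percentages) as they appear in the question or the answer.
Oxide-by-oxide delivered mass:
  K2O: 20.99·0.6773 = 14.22 lb
  ZrO2: 60.34·0.6698 = 40.42 lb
  SiO2: 60.34·0.3292 + 62.33·0.5221 = 52.41 lb
  CaO: 13.42·0.5568 + 62.33·0.4749 = 37.07 lb
LOI: 13.42·0.4432 + 20.99·0.3227 + 60.34·0.001000 + 62.33·0.003000 = 12.97 lb
Resulting glass, batch − LOI: 157.1 − 12.97 = 144.1 lb (= Σ oxide masses)
each wt % is 100 × oxide ÷ glass

Glass mass = 144.1 lb (batch 157.1 − LOI 12.97).
Composition: K2O 9.865%, ZrO2 28.04%, SiO2 36.37%, CaO 25.73%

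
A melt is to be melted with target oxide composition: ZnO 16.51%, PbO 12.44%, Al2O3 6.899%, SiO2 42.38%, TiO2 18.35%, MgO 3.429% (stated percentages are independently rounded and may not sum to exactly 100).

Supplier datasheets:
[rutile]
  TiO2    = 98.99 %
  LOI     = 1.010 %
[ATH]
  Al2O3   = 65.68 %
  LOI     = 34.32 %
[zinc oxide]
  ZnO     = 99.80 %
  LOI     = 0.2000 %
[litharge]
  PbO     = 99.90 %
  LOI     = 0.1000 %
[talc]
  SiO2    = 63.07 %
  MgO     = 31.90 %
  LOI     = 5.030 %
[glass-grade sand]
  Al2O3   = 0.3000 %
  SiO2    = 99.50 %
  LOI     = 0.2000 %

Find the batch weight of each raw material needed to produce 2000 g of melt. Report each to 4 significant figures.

Batch per 2000 g melt:
  rutile: 370.7 g
  ATH: 206.8 g
  zinc oxide: 330.9 g
  litharge: 249.0 g
  talc: 215.0 g
  glass-grade sand: 715.6 g
Total batch = 2088 g; LOI loss = 87.87 g; yield = 95.79%

All internal work keeps exact precision all the way through; mid-chain values are displayed rounded off to 4 significant figures in the working. Every reported value includes exactly one rounding. All derived quantities (LOI, six oxide percentages, yield, the totals, net glass mass) are computed at full float precision using the weight values on 2000 g of glass, as given in the problem or the answer.
Target masses of each oxide per 2000 g melt:
  ZnO: 16.51% × 2000 = 330.2 g
  PbO: 12.44% × 2000 = 248.8 g
  Al2O3: 6.899% × 2000 = 138.0 g
  SiO2: 42.38% × 2000 = 847.6 g
  TiO2: 18.35% × 2000 = 367.0 g
  MgO: 3.429% × 2000 = 68.58 g
Mass-balance tally per oxide with the batch weights as given, against the basis in use (delivered sums recover each target once rounding is allowed for):
  ZnO: 330.9·0.9980 = 330.2 g (target 330.2 g)
  PbO: 249.0·0.9990 = 248.8 g (target 248.8 g)
  Al2O3: 206.8·0.6568 + 715.6·0.003000 = 138.0 g (target 138.0 g)
  SiO2: 215.0·0.6307 + 715.6·0.9950 = 847.6 g (target 847.6 g)
  TiO2: 370.7·0.9899 = 367.0 g (target 367.0 g)
  MgO: 215.0·0.3190 = 68.59 g (target 68.58 g)
Glass-mass bookkeeping: Σ batch − LOI loss = 2000 g (the targets, summed, come to 2000 g; against the stated basis, 2000 g — differing by rounding only).
Whole-batch sum: Σ batch = 2088 g; loss to ignition Σ batch·LOI = 87.87 g; glass ÷ batch gives a yield of 95.79%.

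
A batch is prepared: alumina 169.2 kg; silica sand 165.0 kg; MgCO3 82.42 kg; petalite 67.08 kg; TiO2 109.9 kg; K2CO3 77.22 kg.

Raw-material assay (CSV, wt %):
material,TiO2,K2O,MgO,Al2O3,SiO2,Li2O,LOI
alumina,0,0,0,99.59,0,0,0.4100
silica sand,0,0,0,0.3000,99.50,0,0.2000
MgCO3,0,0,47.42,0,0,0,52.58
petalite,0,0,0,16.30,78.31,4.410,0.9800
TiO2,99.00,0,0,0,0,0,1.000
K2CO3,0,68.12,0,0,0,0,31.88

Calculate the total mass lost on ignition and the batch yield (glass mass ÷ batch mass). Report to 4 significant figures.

LOI loss = 70.73 kg; glass = 600.1 kg; yield = 89.46%

Working values are printed (rounded to 4 significant figures) when written out. The working math holds full float precision in every operation — exactly one rounding goes into each reported value. All derived quantities, including ignition loss, net glass mass, six oxide percentages, yield, totals, are recomputed from the batch weights per 600.1 kg of glass at full precision exactly as shown in the problem or the answer.
Ignition loss by material:
  alumina: 169.2 × 0.004100 = 0.6937 kg
  silica sand: 165.0 × 0.002000 = 0.3300 kg
  MgCO3: 82.42 × 0.5258 = 43.34 kg
  petalite: 67.08 × 0.009800 = 0.6574 kg
  TiO2: 109.9 × 0.01000 = 1.099 kg
  K2CO3: 77.22 × 0.3188 = 24.62 kg
Total LOI = 70.73 kg
Glass = batch − LOI = 670.8 − 70.73 = 600.1 kg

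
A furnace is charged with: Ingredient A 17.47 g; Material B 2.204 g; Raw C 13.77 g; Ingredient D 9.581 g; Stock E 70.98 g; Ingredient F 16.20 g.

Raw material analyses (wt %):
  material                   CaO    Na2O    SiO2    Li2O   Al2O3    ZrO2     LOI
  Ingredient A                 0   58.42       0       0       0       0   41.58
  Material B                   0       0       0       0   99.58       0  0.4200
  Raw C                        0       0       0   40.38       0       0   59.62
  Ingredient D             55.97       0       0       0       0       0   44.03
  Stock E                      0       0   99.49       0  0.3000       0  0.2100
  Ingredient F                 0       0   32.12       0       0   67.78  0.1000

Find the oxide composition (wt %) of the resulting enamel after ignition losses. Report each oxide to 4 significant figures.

Glass mass = 110.3 g (batch 130.2 − LOI 19.87).
Composition: CaO 4.860%, Na2O 9.250%, SiO2 68.72%, Li2O 5.039%, Al2O3 2.182%, ZrO2 9.952%

The whole derivation keeps exact precision throughout. Intermediates appear (rounded to 4 significant digits) in the printout — a single rounding finalizes each reported number; all derived quantities, including six oxide percentages, net glass mass, the yield, the totals, ignition loss, are re-derived from the batch weights on 110.3 g of glass in exact precision, as given in the problem or the answer.
Mass of each oxide from the mix:
  CaO: 9.581·0.5597 = 5.362 g
  Na2O: 17.47·0.5842 = 10.21 g
  SiO2: 70.98·0.9949 + 16.20·0.3212 = 75.82 g
  Li2O: 13.77·0.4038 = 5.560 g
  Al2O3: 2.204·0.9958 + 70.98·0.003000 = 2.408 g
  ZrO2: 16.20·0.6778 = 10.98 g
LOI: 17.47·0.4158 + 2.204·0.004200 + 13.77·0.5962 + 9.581·0.4403 + 70.98·0.002100 + 16.20·0.001000 = 19.87 g
batch − LOI leaves glass = 130.2 − 19.87 = 110.3 g (= the summed oxide contributions)
wt % = oxide mass / glass mass × 100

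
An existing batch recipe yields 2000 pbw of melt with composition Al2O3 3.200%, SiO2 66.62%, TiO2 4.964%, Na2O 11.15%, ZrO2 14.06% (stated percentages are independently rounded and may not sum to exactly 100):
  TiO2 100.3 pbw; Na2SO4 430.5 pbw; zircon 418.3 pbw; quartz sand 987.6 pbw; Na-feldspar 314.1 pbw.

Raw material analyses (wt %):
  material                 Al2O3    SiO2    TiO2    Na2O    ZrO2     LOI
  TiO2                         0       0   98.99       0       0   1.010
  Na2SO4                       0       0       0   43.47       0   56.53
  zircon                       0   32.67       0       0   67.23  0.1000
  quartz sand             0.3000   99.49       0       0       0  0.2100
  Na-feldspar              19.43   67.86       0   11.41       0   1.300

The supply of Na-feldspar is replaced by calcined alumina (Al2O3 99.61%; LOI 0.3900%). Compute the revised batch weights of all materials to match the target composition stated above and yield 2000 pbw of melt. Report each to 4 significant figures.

Working values appear (rounded to four significant figures) across the worked steps; every computation maintains full precision at each step — every reported value includes exactly one rounding; all derived quantities (the five compositions, net glass mass, the yield, ignition loss, totals) are re-derived using the weight values per 2000 pbw of glass at full float precision as quoted within the question or the answer.
The oxide mass targets at 2000 pbw melt:
  Al2O3: 3.200% × 2000 = 64.00 pbw
  SiO2: 66.62% × 2000 = 1332 pbw
  TiO2: 4.964% × 2000 = 99.28 pbw
  Na2O: 11.15% × 2000 = 223.0 pbw
  ZrO2: 14.06% × 2000 = 281.2 pbw
Sums-versus-targets review per the reported batch figures, under the basis named above (each sum matches its target mass inside rounding margins):
  Al2O3: 1202·0.003000 + 60.63·0.9961 = 64.00 pbw (target 64.00 pbw)
  SiO2: 418.3·0.3267 + 1202·0.9949 = 1333 pbw (target 1332 pbw)
  TiO2: 100.3·0.9899 = 99.29 pbw (target 99.28 pbw)
  Na2O: 513.0·0.4347 = 223.0 pbw (target 223.0 pbw)
  ZrO2: 418.3·0.6723 = 281.2 pbw (target 281.2 pbw)
Consistency of the glass mass: total charge less LOI = 2000 pbw (the Σ of target masses is 2000 pbw; the stated basis being 2000 pbw — differing by rounding only).
Summing the batch: Σ batch = 2294 pbw; Σ batch·LOI gives LOI loss = 294.2 pbw; yield, glass over the total, = 87.18%.

Revised batch per 2000 pbw melt:
  TiO2: 100.3 pbw
  Na2SO4: 513.0 pbw
  zircon: 418.3 pbw
  quartz sand: 1202 pbw
  calcined alumina: 60.63 pbw
Total batch = 2294 pbw; LOI loss = 294.2 pbw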